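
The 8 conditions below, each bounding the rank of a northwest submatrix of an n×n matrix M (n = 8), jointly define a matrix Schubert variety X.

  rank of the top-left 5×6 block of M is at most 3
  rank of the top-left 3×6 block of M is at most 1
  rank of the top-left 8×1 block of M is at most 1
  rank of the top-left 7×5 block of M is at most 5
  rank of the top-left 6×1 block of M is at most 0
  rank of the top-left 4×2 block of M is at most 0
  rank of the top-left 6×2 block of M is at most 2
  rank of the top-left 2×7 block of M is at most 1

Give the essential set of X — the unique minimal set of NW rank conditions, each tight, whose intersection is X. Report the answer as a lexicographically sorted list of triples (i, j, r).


Reconstructing r_w from the 8 given conditions:

  0  0  1  1  1  1  1  1
  0  0  1  1  1  1  1  2
  0  0  1  1  1  1  2  3
  0  0  1  2  2  2  3  4
  0  1  2  3  3  3  4  5
  0  1  2  3  4  4  5  6
  1  2  3  4  5  5  6  7
  1  2  3  4  5  6  7  8

the unique w with this rank table is (3, 8, 7, 4, 2, 5, 1, 6).

Rothe diagram D(w) (17 cells), 4 SE-corners (essential conditions):

[(2, 7, 1), (3, 6, 1), (4, 2, 0), (6, 1, 0)]


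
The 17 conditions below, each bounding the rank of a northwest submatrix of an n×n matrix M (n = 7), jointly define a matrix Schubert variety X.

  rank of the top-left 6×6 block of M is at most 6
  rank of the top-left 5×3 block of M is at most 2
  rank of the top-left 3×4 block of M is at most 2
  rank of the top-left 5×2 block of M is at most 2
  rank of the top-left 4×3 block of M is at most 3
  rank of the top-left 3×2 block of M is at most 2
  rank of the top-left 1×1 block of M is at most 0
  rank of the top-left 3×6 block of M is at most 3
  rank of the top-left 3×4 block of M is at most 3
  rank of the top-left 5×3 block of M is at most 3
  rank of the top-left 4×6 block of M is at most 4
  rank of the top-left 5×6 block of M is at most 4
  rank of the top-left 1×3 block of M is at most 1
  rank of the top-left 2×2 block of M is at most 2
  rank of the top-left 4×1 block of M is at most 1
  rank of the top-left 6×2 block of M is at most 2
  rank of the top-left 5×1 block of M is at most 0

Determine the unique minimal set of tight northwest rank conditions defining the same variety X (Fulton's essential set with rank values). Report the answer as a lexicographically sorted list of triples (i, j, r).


Computing R[i][j] = min implied NW-rank bound (n=7, 17 conditions):

  i=1: 0 | 1 | 1 | 1 | 1 | 1 | 1
  i=2: 0 | 1 | 2 | 2 | 2 | 2 | 2
  i=3: 0 | 1 | 2 | 2 | 3 | 3 | 3
  i=4: 0 | 1 | 2 | 3 | 4 | 4 | 4
  i=5: 0 | 1 | 2 | 3 | 4 | 4 | 5
  i=6: 1 | 2 | 3 | 4 | 5 | 5 | 6
  i=7: 1 | 2 | 3 | 4 | 5 | 6 | 7

hence w(1..7) = (2, 3, 5, 4, 7, 1, 6).

D(w) has 7 cells with 3 SE-corners; essential set:

[(3, 4, 2), (5, 1, 0), (5, 6, 4)]


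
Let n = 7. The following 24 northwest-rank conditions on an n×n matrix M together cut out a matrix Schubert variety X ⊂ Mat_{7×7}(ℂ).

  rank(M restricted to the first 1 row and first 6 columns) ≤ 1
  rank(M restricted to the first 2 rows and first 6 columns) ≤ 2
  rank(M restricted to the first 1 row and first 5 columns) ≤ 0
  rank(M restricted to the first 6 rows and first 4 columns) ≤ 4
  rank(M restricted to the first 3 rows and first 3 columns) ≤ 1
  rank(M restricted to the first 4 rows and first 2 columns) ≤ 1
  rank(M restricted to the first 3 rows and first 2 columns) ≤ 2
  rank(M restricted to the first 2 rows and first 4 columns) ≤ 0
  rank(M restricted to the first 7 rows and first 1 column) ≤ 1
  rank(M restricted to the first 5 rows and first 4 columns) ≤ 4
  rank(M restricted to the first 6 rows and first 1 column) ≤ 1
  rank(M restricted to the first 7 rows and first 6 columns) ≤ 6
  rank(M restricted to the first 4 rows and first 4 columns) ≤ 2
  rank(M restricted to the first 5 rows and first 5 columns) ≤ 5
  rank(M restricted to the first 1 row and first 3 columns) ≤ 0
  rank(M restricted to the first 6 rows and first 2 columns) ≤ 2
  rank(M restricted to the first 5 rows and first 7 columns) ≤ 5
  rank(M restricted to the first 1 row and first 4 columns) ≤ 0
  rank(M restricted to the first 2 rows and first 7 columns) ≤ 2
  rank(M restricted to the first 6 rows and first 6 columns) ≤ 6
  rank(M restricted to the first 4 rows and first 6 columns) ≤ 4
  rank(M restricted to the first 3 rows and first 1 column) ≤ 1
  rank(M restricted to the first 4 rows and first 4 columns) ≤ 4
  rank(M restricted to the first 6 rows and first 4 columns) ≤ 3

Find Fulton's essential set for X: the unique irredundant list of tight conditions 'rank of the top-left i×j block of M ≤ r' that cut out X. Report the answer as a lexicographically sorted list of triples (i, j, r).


Rank table r_w(7×7) implied by the 24 constraints:

  i=1: 0 | 0 | 0 | 0 | 0 | 1 | 1
  i=2: 0 | 0 | 0 | 0 | 1 | 2 | 2
  i=3: 1 | 1 | 1 | 1 | 2 | 3 | 3
  i=4: 1 | 1 | 2 | 2 | 3 | 4 | 4
  i=5: 1 | 2 | 3 | 3 | 4 | 5 | 5
  i=6: 1 | 2 | 3 | 3 | 4 | 5 | 6
  i=7: 1 | 2 | 3 | 4 | 5 | 6 | 7

second differences of R give the permutation w = (6, 5, 1, 3, 2, 7, 4).

ℓ(w)=11; the 4 essential cells (i,j,r):

[(1, 5, 0), (2, 4, 0), (4, 2, 1), (6, 4, 3)]


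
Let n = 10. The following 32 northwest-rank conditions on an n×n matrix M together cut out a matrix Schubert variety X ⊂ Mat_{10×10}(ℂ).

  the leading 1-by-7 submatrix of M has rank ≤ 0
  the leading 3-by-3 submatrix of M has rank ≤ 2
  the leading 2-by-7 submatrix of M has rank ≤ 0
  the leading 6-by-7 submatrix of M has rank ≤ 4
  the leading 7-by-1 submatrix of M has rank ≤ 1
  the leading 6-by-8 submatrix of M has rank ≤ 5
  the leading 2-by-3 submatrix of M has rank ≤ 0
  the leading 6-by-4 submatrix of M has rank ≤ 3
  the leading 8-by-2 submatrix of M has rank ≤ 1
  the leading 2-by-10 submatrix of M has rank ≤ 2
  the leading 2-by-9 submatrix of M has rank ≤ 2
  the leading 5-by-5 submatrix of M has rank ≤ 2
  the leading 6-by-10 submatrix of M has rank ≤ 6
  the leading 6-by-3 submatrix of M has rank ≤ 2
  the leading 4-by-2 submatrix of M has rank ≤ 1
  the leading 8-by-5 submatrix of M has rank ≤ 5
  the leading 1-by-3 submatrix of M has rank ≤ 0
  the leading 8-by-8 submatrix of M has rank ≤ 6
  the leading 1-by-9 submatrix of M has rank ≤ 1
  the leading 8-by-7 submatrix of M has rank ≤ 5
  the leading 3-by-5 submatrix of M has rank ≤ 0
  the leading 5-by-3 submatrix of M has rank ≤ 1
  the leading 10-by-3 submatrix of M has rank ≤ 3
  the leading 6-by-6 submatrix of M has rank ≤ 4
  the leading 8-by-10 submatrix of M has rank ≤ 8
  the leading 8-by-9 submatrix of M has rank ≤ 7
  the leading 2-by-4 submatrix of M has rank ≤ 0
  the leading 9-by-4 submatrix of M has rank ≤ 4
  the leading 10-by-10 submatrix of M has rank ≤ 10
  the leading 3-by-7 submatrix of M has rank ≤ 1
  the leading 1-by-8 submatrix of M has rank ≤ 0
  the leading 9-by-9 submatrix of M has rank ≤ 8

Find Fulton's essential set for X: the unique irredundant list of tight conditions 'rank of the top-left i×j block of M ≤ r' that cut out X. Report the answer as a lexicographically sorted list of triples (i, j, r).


Recovering R(i,j) via the rank-extension bound from the 32 conditions:

  R[1]: 0 0 0 0 0 0 0 0 1 1
  R[2]: 0 0 0 0 0 0 0 1 2 2
  R[3]: 0 0 0 0 0 1 1 2 3 3
  R[4]: 1 1 1 1 1 2 2 3 4 4
  R[5]: 1 1 1 2 2 3 3 4 5 5
  R[6]: 1 1 2 3 3 4 4 5 6 6
  R[7]: 1 1 2 3 4 5 5 6 7 7
  R[8]: 1 1 2 3 4 5 5 6 7 8
  R[9]: 1 2 3 4 5 6 6 7 8 9
  R[10]: 1 2 3 4 5 6 7 8 9 10

second differences of R give the permutation w = (9, 8, 6, 1, 4, 3, 5, 10, 2, 7).

Fulton essential set (6 of the 26 Rothe cells):

[(1, 8, 0), (2, 7, 0), (3, 5, 0), (5, 3, 1), (8, 2, 1), (8, 7, 5)]


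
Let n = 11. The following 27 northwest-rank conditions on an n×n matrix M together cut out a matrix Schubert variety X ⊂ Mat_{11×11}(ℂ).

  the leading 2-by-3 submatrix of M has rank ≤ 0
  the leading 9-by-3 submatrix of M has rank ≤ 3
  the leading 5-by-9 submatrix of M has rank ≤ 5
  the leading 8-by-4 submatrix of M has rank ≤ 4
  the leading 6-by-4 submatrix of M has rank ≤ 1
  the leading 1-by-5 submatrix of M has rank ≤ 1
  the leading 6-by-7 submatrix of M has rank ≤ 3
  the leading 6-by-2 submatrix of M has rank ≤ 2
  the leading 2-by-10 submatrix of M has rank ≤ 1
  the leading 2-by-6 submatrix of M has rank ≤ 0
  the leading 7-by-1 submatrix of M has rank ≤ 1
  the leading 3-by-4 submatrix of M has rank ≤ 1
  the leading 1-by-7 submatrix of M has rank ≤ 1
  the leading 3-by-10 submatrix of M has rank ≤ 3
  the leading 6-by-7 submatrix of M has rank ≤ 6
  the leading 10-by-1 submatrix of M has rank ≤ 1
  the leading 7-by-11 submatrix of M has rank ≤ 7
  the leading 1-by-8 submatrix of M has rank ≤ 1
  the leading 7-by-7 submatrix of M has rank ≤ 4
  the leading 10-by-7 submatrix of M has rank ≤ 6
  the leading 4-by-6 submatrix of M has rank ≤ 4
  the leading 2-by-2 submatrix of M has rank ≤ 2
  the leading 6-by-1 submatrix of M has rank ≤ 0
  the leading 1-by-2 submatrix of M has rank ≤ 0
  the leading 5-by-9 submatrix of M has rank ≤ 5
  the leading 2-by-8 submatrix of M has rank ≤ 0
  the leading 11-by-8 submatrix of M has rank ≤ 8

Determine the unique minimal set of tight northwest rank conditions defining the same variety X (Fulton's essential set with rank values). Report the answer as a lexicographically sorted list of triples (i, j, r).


Rank table r_w(11×11) implied by the 27 constraints:

  i=1: 0, 0, 0, 0, 0, 0, 0, 0, 1, 1, 1
  i=2: 0, 0, 0, 0, 0, 0, 0, 0, 1, 1, 2
  i=3: 0, 1, 1, 1, 1, 1, 1, 1, 2, 2, 3
  i=4: 0, 1, 1, 1, 2, 2, 2, 2, 3, 3, 4
  i=5: 0, 1, 1, 1, 2, 3, 3, 3, 4, 4, 5
  i=6: 0, 1, 1, 1, 2, 3, 3, 4, 5, 5, 6
  i=7: 1, 2, 2, 2, 3, 4, 4, 5, 6, 6, 7
  i=8: 1, 2, 3, 3, 4, 5, 5, 6, 7, 7, 8
  i=9: 1, 2, 3, 4, 5, 6, 6, 7, 8, 8, 9
  i=10: 1, 2, 3, 4, 5, 6, 6, 7, 8, 9, 10
  i=11: 1, 2, 3, 4, 5, 6, 7, 8, 9, 10, 11

reading off 1-entries of Δ²R: w = (9, 11, 2, 5, 6, 8, 1, 3, 4, 10, 7).

ℓ(w)=29; the 6 essential cells (i,j,r):

[(2, 8, 0), (2, 10, 1), (6, 1, 0), (6, 4, 1), (6, 7, 3), (10, 7, 6)]


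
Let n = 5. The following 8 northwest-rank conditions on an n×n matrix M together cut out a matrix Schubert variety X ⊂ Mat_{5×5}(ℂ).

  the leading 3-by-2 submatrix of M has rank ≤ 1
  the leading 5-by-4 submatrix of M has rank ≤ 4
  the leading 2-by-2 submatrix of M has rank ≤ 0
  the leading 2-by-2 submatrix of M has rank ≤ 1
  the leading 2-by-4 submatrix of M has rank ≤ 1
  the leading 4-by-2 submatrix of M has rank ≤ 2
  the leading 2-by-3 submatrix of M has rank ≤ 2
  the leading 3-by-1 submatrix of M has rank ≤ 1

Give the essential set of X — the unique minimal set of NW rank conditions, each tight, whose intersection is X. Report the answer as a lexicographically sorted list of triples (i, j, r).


Propagating the 8 rank bounds to every northwest block:

  R[1]: 0 | 0 | 1 | 1 | 1
  R[2]: 0 | 0 | 1 | 1 | 2
  R[3]: 1 | 1 | 2 | 2 | 3
  R[4]: 1 | 2 | 3 | 3 | 4
  R[5]: 1 | 2 | 3 | 4 | 5

hence w(1..5) = (3, 5, 1, 2, 4).

ℓ(w)=5; the 2 essential cells (i,j,r):

[(2, 2, 0), (2, 4, 1)]


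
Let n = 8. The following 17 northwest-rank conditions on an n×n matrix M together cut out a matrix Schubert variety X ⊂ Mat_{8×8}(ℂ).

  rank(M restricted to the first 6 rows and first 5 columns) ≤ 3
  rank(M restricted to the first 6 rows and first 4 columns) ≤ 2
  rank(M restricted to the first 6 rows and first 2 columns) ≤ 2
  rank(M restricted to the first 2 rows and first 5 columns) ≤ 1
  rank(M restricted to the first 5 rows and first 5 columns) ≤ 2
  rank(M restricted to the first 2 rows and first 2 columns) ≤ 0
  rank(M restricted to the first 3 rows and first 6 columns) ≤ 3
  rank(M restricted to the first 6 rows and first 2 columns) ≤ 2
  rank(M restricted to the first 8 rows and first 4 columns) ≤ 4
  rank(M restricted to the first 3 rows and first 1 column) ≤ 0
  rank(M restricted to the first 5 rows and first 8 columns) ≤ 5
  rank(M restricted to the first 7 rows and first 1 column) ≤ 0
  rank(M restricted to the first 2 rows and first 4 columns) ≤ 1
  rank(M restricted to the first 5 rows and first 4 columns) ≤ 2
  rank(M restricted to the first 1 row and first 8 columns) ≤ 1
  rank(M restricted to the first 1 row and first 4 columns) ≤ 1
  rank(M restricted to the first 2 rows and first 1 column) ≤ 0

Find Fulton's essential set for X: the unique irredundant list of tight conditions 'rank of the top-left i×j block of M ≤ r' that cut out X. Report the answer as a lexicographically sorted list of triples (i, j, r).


Propagating the 17 rank bounds to every northwest block:

  R[1]: 0  0  1  1  1  1  1  1
  R[2]: 0  0  1  1  1  2  2  2
  R[3]: 0  1  2  2  2  3  3  3
  R[4]: 0  1  2  2  2  3  4  4
  R[5]: 0  1  2  2  2  3  4  5
  R[6]: 0  1  2  2  3  4  5  6
  R[7]: 0  1  2  3  4  5  6  7
  R[8]: 1  2  3  4  5  6  7  8

second differences of R give the permutation w = (3, 6, 2, 7, 8, 5, 4, 1).

Fulton essential set (5 of the 16 Rothe cells):

[(2, 2, 0), (2, 5, 1), (5, 5, 2), (6, 4, 2), (7, 1, 0)]


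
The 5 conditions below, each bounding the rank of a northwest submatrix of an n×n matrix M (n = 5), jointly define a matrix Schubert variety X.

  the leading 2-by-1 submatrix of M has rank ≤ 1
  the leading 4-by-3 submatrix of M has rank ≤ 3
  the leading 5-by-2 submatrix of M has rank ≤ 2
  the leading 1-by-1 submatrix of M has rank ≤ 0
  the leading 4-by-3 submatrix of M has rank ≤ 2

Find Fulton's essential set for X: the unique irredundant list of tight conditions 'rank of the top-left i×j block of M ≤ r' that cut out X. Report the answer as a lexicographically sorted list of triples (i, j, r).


Reconstructing r_w from the 5 given conditions:

  i=1: 0 1 1 1 1
  i=2: 1 2 2 2 2
  i=3: 1 2 2 3 3
  i=4: 1 2 2 3 4
  i=5: 1 2 3 4 5

hence w(1..5) = (2, 1, 4, 5, 3).

D(w) has 3 cells with 2 SE-corners; essential set:

[(1, 1, 0), (4, 3, 2)]


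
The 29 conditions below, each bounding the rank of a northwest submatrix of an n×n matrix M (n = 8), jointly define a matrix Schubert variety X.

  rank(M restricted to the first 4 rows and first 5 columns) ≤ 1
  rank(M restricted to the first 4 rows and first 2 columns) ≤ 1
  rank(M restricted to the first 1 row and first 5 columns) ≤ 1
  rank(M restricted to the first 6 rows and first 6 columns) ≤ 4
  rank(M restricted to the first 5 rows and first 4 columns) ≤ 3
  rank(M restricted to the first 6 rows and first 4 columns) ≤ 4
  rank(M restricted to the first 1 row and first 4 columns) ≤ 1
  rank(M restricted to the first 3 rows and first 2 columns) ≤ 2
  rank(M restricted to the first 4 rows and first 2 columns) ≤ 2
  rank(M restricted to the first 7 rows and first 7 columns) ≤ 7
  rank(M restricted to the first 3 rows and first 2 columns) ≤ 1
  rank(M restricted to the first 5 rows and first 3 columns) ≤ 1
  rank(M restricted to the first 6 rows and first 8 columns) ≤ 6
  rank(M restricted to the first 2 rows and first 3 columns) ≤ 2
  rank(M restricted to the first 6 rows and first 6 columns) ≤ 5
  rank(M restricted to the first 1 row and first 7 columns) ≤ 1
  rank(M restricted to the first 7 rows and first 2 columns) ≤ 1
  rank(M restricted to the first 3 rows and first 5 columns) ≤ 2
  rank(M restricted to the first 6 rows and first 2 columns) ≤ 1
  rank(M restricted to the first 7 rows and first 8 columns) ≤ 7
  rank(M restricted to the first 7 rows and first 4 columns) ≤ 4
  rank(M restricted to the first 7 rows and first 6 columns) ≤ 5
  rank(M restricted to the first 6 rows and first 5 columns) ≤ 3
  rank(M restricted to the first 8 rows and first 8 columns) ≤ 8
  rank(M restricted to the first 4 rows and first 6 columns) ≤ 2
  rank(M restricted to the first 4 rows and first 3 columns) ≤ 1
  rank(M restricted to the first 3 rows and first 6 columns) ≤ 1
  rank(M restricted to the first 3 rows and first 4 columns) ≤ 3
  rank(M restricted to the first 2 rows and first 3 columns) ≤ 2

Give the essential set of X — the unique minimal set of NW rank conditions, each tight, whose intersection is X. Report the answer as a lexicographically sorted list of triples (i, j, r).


Propagating the 29 rank bounds to every northwest block:

  row 1: 1 1 1 1 1 1 1 1
  row 2: 1 1 1 1 1 1 2 2
  row 3: 1 1 1 1 1 1 2 3
  row 4: 1 1 1 1 1 2 3 4
  row 5: 1 1 1 2 2 3 4 5
  row 6: 1 1 2 3 3 4 5 6
  row 7: 1 1 2 3 4 5 6 7
  row 8: 1 2 3 4 5 6 7 8

second differences of R give the permutation w = (1, 7, 8, 6, 4, 3, 5, 2).

Rothe diagram D(w) (18 cells), 4 SE-corners (essential conditions):

[(3, 6, 1), (4, 5, 1), (5, 3, 1), (7, 2, 1)]


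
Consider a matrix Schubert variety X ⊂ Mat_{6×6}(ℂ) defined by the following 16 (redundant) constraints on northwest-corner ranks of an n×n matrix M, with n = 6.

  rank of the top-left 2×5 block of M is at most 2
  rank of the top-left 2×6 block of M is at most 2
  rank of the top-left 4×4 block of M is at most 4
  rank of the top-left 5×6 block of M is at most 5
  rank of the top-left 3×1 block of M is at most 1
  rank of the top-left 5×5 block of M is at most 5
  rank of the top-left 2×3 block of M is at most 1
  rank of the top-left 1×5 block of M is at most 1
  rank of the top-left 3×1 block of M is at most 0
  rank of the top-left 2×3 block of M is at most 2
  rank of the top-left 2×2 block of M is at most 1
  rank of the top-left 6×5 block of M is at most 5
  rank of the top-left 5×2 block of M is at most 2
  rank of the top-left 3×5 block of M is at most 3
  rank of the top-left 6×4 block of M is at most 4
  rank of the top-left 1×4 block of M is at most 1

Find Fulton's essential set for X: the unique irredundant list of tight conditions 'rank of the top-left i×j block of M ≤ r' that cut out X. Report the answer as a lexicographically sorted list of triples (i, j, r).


Rank table r_w(6×6) implied by the 16 constraints:

  R[1]: 0, 1, 1, 1, 1, 1
  R[2]: 0, 1, 1, 2, 2, 2
  R[3]: 0, 1, 2, 3, 3, 3
  R[4]: 1, 2, 3, 4, 4, 4
  R[5]: 1, 2, 3, 4, 5, 5
  R[6]: 1, 2, 3, 4, 5, 6

second differences of R give the permutation w = (2, 4, 3, 1, 5, 6).

Fulton essential set (2 of the 4 Rothe cells):

[(2, 3, 1), (3, 1, 0)]


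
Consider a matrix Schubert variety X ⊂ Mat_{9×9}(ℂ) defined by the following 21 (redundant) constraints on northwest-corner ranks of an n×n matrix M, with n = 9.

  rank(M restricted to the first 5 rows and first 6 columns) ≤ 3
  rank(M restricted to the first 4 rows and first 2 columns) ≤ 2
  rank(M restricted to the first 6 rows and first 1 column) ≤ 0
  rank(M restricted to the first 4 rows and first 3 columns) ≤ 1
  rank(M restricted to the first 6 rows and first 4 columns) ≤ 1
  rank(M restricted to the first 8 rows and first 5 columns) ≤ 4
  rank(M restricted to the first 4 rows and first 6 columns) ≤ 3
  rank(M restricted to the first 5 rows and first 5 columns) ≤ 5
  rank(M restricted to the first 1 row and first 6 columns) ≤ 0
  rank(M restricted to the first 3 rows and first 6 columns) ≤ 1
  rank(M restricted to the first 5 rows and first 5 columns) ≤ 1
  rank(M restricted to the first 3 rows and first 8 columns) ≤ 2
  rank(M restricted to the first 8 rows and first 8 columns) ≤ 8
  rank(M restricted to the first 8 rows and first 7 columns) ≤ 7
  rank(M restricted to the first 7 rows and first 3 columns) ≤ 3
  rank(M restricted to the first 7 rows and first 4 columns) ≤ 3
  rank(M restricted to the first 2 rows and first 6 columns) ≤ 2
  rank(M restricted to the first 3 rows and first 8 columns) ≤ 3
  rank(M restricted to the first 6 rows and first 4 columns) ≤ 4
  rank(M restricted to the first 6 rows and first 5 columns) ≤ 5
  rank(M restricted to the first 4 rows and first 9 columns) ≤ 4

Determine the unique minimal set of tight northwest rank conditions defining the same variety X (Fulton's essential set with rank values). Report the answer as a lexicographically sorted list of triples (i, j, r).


Computing R[i][j] = min implied NW-rank bound (n=9, 21 conditions):

  i=1: 0  0  0  0  0  0  1  1  1
  i=2: 0  1  1  1  1  1  2  2  2
  i=3: 0  1  1  1  1  1  2  2  3
  i=4: 0  1  1  1  1  2  3  3  4
  i=5: 0  1  1  1  1  2  3  4  5
  i=6: 0  1  1  1  2  3  4  5  6
  i=7: 1  2  2  2  3  4  5  6  7
  i=8: 1  2  3  3  4  5  6  7  8
  i=9: 1  2  3  4  5  6  7  8  9

second differences of R give the permutation w = (7, 2, 9, 6, 8, 5, 1, 3, 4).

|D(w)|=24, |Ess(w)|=6:

[(1, 6, 0), (3, 6, 1), (3, 8, 2), (5, 5, 1), (6, 1, 0), (6, 4, 1)]


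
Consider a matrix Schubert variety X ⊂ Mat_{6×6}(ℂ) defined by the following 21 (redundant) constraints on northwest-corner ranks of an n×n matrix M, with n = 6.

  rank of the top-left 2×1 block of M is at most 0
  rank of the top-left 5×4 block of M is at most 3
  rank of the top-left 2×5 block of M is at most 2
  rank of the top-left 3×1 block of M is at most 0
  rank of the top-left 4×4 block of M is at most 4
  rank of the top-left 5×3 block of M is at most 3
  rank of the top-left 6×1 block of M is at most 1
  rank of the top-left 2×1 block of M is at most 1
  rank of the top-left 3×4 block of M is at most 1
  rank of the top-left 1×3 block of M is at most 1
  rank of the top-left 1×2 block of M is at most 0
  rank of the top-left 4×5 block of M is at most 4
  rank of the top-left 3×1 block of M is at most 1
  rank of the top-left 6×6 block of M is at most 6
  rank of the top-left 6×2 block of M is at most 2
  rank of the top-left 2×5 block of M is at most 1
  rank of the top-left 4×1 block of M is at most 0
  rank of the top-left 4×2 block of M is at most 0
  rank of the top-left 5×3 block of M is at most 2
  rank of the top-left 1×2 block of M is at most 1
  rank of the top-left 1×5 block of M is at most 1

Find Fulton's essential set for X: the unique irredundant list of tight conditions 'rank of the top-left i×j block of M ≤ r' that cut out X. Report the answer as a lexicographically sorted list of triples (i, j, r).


Propagating the 21 rank bounds to every northwest block:

  row 1: 0, 0, 1, 1, 1, 1
  row 2: 0, 0, 1, 1, 1, 2
  row 3: 0, 0, 1, 1, 2, 3
  row 4: 0, 0, 1, 2, 3, 4
  row 5: 1, 1, 2, 3, 4, 5
  row 6: 1, 2, 3, 4, 5, 6

reading off 1-entries of Δ²R: w = (3, 6, 5, 4, 1, 2).

|D(w)|=11, |Ess(w)|=3:

[(2, 5, 1), (3, 4, 1), (4, 2, 0)]


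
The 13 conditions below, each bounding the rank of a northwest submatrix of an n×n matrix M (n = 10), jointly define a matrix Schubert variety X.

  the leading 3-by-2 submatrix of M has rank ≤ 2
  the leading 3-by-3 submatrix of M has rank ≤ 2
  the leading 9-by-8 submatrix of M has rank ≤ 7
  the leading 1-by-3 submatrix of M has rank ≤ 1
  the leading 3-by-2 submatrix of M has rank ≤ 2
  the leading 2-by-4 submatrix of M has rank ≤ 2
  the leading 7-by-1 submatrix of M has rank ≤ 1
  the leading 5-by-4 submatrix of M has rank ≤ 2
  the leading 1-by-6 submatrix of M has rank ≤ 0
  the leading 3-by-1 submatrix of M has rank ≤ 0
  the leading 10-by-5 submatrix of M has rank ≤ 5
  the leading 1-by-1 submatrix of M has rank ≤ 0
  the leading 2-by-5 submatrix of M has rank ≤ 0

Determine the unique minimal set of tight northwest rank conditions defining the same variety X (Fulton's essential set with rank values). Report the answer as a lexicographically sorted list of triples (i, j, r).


Computing R[i][j] = min implied NW-rank bound (n=10, 13 conditions):

  row 1: 0, 0, 0, 0, 0, 0, 1, 1, 1, 1
  row 2: 0, 0, 0, 0, 0, 1, 2, 2, 2, 2
  row 3: 0, 1, 1, 1, 1, 2, 3, 3, 3, 3
  row 4: 1, 2, 2, 2, 2, 3, 4, 4, 4, 4
  row 5: 1, 2, 2, 2, 3, 4, 5, 5, 5, 5
  row 6: 1, 2, 3, 3, 4, 5, 6, 6, 6, 6
  row 7: 1, 2, 3, 4, 5, 6, 7, 7, 7, 7
  row 8: 1, 2, 3, 4, 5, 6, 7, 7, 8, 8
  row 9: 1, 2, 3, 4, 5, 6, 7, 7, 8, 9
  row 10: 1, 2, 3, 4, 5, 6, 7, 8, 9, 10

reading off 1-entries of Δ²R: w = (7, 6, 2, 1, 5, 3, 4, 9, 10, 8).

Fulton essential set (5 of the 16 Rothe cells):

[(1, 6, 0), (2, 5, 0), (3, 1, 0), (5, 4, 2), (9, 8, 7)]


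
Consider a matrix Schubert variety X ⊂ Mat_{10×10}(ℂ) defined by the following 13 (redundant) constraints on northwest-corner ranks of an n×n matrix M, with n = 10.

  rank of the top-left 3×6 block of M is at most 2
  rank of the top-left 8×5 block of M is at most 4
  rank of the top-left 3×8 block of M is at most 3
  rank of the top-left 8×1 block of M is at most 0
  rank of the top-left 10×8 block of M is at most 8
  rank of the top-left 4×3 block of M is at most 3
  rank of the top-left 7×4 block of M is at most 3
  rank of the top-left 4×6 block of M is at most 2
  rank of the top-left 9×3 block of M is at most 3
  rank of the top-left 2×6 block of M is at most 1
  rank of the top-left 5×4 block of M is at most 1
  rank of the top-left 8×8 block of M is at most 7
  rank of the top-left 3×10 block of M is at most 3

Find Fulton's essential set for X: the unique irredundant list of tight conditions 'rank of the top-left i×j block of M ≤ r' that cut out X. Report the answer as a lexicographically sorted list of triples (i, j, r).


Rank table r_w(10×10) implied by the 13 constraints:

  row 1: 0 1 1 1 1 1 1 1 1 1
  row 2: 0 1 1 1 1 1 2 2 2 2
  row 3: 0 1 1 1 2 2 3 3 3 3
  row 4: 0 1 1 1 2 2 3 4 4 4
  row 5: 0 1 1 1 2 3 4 5 5 5
  row 6: 0 1 2 2 3 4 5 6 6 6
  row 7: 0 1 2 3 4 5 6 7 7 7
  row 8: 0 1 2 3 4 5 6 7 8 8
  row 9: 1 2 3 4 5 6 7 8 9 9
  row 10: 1 2 3 4 5 6 7 8 9 10

second differences of R give the permutation w = (2, 7, 5, 8, 6, 3, 4, 9, 1, 10).

D(w) has 19 cells with 4 SE-corners; essential set:

[(2, 6, 1), (4, 6, 2), (5, 4, 1), (8, 1, 0)]


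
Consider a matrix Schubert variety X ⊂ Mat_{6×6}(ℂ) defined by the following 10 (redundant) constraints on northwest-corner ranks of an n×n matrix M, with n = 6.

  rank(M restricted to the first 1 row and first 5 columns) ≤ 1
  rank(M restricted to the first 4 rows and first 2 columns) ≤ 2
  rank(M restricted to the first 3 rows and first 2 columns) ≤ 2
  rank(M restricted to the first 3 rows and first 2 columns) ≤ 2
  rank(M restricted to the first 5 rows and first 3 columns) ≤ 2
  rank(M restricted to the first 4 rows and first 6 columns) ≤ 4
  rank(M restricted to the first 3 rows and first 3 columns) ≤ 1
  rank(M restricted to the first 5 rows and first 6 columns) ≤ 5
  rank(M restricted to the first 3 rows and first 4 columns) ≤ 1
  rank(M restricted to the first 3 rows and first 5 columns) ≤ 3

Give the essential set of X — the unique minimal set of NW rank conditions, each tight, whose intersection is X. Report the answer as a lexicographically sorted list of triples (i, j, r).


Computing R[i][j] = min implied NW-rank bound (n=6, 10 conditions):

  1  1  1  1  1  1
  1  1  1  1  2  2
  1  1  1  1  2  3
  1  2  2  2  3  4
  1  2  2  3  4  5
  1  2  3  4  5  6

giving w = (1, 5, 6, 2, 4, 3) via Δ²R.

2 SE-corners of the 7-cell Rothe diagram give Ess(w):

[(3, 4, 1), (5, 3, 2)]


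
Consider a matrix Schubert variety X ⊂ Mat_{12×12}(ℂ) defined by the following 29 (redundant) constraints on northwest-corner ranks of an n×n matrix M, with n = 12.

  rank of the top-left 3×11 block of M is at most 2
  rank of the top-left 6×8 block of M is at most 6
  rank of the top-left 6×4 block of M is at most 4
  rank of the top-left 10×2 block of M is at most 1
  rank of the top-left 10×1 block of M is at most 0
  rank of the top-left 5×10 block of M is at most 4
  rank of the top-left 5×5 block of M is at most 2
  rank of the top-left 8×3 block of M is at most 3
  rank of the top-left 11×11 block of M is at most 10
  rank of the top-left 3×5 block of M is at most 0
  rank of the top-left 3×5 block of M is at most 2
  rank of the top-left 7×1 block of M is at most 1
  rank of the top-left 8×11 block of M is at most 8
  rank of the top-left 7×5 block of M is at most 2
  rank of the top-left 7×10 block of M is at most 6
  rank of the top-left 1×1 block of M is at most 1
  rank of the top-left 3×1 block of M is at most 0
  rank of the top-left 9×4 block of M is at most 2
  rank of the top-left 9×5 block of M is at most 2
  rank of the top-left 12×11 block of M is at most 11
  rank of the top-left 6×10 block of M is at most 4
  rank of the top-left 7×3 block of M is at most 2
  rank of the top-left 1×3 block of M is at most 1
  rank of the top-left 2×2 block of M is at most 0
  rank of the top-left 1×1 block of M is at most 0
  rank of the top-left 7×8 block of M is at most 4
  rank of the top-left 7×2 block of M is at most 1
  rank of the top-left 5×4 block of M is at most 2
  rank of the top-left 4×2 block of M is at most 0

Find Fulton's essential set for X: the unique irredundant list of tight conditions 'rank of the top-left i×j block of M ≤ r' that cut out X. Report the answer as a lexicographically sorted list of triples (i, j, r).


The tightest implied rank at each (i,j), from the 29 conditions:

  0 | 0 | 0 | 0 | 0 | 1 | 1 | 1 | 1 | 1 | 1 | 1
  0 | 0 | 0 | 0 | 0 | 1 | 2 | 2 | 2 | 2 | 2 | 2
  0 | 0 | 0 | 0 | 0 | 1 | 2 | 2 | 2 | 2 | 2 | 3
  0 | 0 | 1 | 1 | 1 | 2 | 3 | 3 | 3 | 3 | 3 | 4
  0 | 1 | 2 | 2 | 2 | 3 | 4 | 4 | 4 | 4 | 4 | 5
  0 | 1 | 2 | 2 | 2 | 3 | 4 | 4 | 4 | 4 | 5 | 6
  0 | 1 | 2 | 2 | 2 | 3 | 4 | 4 | 5 | 5 | 6 | 7
  0 | 1 | 2 | 2 | 2 | 3 | 4 | 5 | 6 | 6 | 7 | 8
  0 | 1 | 2 | 2 | 2 | 3 | 4 | 5 | 6 | 7 | 8 | 9
  0 | 1 | 2 | 3 | 3 | 4 | 5 | 6 | 7 | 8 | 9 | 10
  1 | 2 | 3 | 4 | 4 | 5 | 6 | 7 | 8 | 9 | 10 | 11
  1 | 2 | 3 | 4 | 5 | 6 | 7 | 8 | 9 | 10 | 11 | 12

hence w(1..12) = (6, 7, 12, 3, 2, 11, 9, 8, 10, 4, 1, 5).

Fulton essential set (7 of the 39 Rothe cells):

[(3, 5, 0), (3, 11, 2), (4, 2, 0), (6, 10, 4), (7, 8, 4), (9, 5, 2), (10, 1, 0)]


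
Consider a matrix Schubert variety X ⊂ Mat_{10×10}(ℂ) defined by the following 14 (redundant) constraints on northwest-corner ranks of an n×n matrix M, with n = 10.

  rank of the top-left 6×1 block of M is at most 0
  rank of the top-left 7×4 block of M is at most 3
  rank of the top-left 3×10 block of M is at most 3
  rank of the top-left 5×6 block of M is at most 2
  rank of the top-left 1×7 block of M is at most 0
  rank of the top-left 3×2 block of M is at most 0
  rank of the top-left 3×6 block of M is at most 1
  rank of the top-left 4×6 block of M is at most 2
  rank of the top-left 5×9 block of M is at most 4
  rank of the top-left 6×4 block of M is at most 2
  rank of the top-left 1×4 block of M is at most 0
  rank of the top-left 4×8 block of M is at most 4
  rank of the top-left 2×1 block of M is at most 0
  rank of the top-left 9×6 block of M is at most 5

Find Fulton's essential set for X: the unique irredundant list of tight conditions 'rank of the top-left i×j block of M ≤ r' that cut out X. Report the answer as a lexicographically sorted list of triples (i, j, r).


The tightest implied rank at each (i,j), from the 14 conditions:

  R[1]: 0, 0, 0, 0, 0, 0, 0, 1, 1, 1
  R[2]: 0, 0, 1, 1, 1, 1, 1, 2, 2, 2
  R[3]: 0, 0, 1, 1, 1, 1, 2, 3, 3, 3
  R[4]: 0, 1, 2, 2, 2, 2, 3, 4, 4, 4
  R[5]: 0, 1, 2, 2, 2, 2, 3, 4, 4, 5
  R[6]: 0, 1, 2, 2, 3, 3, 4, 5, 5, 6
  R[7]: 1, 2, 3, 3, 4, 4, 5, 6, 6, 7
  R[8]: 1, 2, 3, 4, 5, 5, 6, 7, 7, 8
  R[9]: 1, 2, 3, 4, 5, 5, 6, 7, 8, 9
  R[10]: 1, 2, 3, 4, 5, 6, 7, 8, 9, 10

giving w = (8, 3, 7, 2, 10, 5, 1, 4, 9, 6) via Δ²R.

Fulton essential set (8 of the 23 Rothe cells):

[(1, 7, 0), (3, 2, 0), (3, 6, 1), (5, 6, 2), (5, 9, 4), (6, 1, 0), (6, 4, 2), (9, 6, 5)]


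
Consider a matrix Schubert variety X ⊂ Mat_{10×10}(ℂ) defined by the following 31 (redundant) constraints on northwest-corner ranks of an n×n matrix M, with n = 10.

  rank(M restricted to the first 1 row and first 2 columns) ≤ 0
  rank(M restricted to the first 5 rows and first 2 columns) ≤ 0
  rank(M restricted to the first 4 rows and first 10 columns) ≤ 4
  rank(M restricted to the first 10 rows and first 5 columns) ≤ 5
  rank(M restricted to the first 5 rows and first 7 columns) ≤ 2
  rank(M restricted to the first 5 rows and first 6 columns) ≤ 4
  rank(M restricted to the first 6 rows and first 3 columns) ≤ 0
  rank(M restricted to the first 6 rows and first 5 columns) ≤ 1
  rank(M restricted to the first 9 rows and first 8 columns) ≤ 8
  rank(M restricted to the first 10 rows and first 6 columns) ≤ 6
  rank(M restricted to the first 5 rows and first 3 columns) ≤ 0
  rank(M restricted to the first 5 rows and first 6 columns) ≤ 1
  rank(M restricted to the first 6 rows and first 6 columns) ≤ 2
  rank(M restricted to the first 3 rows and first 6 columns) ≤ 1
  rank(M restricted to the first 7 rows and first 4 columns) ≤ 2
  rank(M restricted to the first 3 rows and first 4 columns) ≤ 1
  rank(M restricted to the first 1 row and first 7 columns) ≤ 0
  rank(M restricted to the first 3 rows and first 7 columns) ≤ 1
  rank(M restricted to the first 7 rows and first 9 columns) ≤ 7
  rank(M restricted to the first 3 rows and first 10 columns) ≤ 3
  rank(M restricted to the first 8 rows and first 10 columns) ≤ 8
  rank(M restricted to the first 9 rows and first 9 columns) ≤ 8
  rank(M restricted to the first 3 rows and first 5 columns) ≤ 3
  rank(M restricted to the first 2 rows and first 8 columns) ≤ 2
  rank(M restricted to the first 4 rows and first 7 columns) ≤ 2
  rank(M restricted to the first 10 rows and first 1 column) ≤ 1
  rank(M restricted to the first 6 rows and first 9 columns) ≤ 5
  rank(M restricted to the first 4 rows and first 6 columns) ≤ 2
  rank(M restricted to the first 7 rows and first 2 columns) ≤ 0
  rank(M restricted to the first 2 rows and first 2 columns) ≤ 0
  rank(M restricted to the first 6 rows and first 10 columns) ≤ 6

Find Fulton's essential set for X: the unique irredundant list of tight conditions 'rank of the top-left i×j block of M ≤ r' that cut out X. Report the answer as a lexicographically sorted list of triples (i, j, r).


Recovering R(i,j) via the rank-extension bound from the 31 conditions:

  0, 0, 0, 0, 0, 0, 0, 1, 1, 1
  0, 0, 0, 1, 1, 1, 1, 2, 2, 2
  0, 0, 0, 1, 1, 1, 1, 2, 3, 3
  0, 0, 0, 1, 1, 1, 2, 3, 4, 4
  0, 0, 0, 1, 1, 1, 2, 3, 4, 5
  0, 0, 0, 1, 1, 2, 3, 4, 5, 6
  0, 0, 1, 2, 2, 3, 4, 5, 6, 7
  1, 1, 2, 3, 3, 4, 5, 6, 7, 8
  1, 2, 3, 4, 4, 5, 6, 7, 8, 9
  1, 2, 3, 4, 5, 6, 7, 8, 9, 10

so w = (8, 4, 9, 7, 10, 6, 3, 1, 2, 5).

|D(w)|=32, |Ess(w)|=6:

[(1, 7, 0), (3, 7, 1), (5, 6, 1), (6, 3, 0), (6, 5, 1), (7, 2, 0)]


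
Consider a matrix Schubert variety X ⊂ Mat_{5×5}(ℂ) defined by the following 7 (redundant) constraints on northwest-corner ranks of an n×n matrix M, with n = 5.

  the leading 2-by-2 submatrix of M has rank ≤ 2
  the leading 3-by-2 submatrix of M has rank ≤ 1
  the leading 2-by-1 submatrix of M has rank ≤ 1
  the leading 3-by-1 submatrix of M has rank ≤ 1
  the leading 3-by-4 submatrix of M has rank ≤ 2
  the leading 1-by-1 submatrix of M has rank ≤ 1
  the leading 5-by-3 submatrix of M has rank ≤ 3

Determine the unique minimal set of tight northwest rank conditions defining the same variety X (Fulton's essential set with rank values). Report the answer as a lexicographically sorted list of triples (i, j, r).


The tightest implied rank at each (i,j), from the 7 conditions:

  1 | 1 | 1 | 1 | 1
  1 | 1 | 2 | 2 | 2
  1 | 1 | 2 | 2 | 3
  1 | 2 | 3 | 3 | 4
  1 | 2 | 3 | 4 | 5

giving w = (1, 3, 5, 2, 4) via Δ²R.

2 SE-corners of the 3-cell Rothe diagram give Ess(w):

[(3, 2, 1), (3, 4, 2)]


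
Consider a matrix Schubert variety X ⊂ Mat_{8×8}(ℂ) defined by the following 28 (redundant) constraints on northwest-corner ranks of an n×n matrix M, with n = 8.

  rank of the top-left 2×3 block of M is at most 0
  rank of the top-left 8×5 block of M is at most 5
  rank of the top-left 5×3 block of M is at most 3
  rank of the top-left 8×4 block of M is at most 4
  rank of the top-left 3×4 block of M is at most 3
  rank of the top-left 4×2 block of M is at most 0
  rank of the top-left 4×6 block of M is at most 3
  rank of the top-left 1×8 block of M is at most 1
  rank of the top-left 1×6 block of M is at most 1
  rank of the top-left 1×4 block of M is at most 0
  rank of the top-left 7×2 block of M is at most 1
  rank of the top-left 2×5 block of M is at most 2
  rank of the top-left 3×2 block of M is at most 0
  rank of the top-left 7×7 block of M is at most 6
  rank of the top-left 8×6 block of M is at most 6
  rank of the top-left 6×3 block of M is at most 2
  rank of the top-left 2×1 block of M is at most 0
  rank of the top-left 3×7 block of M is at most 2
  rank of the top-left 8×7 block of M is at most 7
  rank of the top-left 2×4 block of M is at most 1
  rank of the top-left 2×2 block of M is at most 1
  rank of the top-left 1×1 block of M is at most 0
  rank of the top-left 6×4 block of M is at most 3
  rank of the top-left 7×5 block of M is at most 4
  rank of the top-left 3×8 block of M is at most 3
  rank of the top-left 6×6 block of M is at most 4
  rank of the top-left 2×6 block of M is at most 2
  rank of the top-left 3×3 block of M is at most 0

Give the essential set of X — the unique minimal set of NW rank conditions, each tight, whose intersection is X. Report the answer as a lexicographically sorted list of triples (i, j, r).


Propagating the 28 rank bounds to every northwest block:

  i=1: 0 | 0 | 0 | 0 | 1 | 1 | 1 | 1
  i=2: 0 | 0 | 0 | 1 | 2 | 2 | 2 | 2
  i=3: 0 | 0 | 0 | 1 | 2 | 2 | 2 | 3
  i=4: 0 | 0 | 1 | 2 | 3 | 3 | 3 | 4
  i=5: 1 | 1 | 2 | 3 | 4 | 4 | 4 | 5
  i=6: 1 | 1 | 2 | 3 | 4 | 4 | 5 | 6
  i=7: 1 | 1 | 2 | 3 | 4 | 5 | 6 | 7
  i=8: 1 | 2 | 3 | 4 | 5 | 6 | 7 | 8

the unique w with this rank table is (5, 4, 8, 3, 1, 7, 6, 2).

|D(w)|=17, |Ess(w)|=6:

[(1, 4, 0), (3, 3, 0), (3, 7, 2), (4, 2, 0), (6, 6, 4), (7, 2, 1)]


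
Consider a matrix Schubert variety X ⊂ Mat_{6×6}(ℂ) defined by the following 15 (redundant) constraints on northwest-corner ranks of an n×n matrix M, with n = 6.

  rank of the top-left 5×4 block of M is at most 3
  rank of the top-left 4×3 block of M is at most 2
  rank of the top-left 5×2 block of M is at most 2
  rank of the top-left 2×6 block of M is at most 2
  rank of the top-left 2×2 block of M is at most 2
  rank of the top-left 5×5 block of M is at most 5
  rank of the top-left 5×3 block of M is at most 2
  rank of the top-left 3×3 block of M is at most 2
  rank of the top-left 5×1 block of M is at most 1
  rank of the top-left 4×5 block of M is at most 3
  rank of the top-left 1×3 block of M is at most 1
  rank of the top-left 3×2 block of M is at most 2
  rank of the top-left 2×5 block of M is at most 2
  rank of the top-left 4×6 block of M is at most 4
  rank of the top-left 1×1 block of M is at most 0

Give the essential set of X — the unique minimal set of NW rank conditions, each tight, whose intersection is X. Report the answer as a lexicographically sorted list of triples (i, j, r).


Recovering R(i,j) via the rank-extension bound from the 15 conditions:

  row 1: 0 1 1 1 1 1
  row 2: 1 2 2 2 2 2
  row 3: 1 2 2 3 3 3
  row 4: 1 2 2 3 3 4
  row 5: 1 2 2 3 4 5
  row 6: 1 2 3 4 5 6

hence w(1..6) = (2, 1, 4, 6, 5, 3).

|D(w)|=5, |Ess(w)|=3:

[(1, 1, 0), (4, 5, 3), (5, 3, 2)]


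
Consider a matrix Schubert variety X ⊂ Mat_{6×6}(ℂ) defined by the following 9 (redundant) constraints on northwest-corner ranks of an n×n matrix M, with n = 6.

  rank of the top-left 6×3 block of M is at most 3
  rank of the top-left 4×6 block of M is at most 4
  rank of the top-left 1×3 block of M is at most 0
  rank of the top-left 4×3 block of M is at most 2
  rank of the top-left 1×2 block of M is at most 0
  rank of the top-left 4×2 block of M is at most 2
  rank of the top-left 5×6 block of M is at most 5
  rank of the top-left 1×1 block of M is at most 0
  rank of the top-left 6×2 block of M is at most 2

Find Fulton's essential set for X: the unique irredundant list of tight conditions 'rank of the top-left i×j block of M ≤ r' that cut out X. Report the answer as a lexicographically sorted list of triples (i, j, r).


Recovering R(i,j) via the rank-extension bound from the 9 conditions:

  0 0 0 1 1 1
  1 1 1 2 2 2
  1 2 2 3 3 3
  1 2 2 3 4 4
  1 2 3 4 5 5
  1 2 3 4 5 6

hence w(1..6) = (4, 1, 2, 5, 3, 6).

|D(w)|=4, |Ess(w)|=2:

[(1, 3, 0), (4, 3, 2)]


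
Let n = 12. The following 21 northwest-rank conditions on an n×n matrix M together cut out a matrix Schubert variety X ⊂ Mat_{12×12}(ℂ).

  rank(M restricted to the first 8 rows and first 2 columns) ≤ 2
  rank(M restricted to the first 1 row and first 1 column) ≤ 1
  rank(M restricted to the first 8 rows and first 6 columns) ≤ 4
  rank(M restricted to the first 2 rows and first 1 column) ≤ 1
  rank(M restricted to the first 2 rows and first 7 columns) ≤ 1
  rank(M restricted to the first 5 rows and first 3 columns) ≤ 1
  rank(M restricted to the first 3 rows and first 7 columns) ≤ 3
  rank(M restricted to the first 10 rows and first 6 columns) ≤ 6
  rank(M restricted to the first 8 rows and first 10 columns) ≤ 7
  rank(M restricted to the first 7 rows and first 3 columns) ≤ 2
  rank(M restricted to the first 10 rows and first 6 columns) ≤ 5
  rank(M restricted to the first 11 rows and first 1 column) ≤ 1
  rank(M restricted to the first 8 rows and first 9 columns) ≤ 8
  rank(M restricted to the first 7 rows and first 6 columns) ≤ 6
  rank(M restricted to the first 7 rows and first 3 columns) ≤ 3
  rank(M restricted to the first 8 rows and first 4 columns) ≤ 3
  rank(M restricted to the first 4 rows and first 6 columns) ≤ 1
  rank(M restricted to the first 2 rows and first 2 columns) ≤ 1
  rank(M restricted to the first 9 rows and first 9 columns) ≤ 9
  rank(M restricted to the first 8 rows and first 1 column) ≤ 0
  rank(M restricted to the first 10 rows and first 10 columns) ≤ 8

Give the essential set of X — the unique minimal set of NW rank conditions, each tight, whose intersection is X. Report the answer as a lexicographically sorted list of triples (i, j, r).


Reconstructing r_w from the 21 given conditions:

  R[1]: 0 | 1 | 1 | 1 | 1 | 1 | 1 | 1 | 1 | 1 | 1 | 1
  R[2]: 0 | 1 | 1 | 1 | 1 | 1 | 1 | 2 | 2 | 2 | 2 | 2
  R[3]: 0 | 1 | 1 | 1 | 1 | 1 | 2 | 3 | 3 | 3 | 3 | 3
  R[4]: 0 | 1 | 1 | 1 | 1 | 1 | 2 | 3 | 4 | 4 | 4 | 4
  R[5]: 0 | 1 | 1 | 2 | 2 | 2 | 3 | 4 | 5 | 5 | 5 | 5
  R[6]: 0 | 1 | 2 | 3 | 3 | 3 | 4 | 5 | 6 | 6 | 6 | 6
  R[7]: 0 | 1 | 2 | 3 | 4 | 4 | 5 | 6 | 7 | 7 | 7 | 7
  R[8]: 0 | 1 | 2 | 3 | 4 | 4 | 5 | 6 | 7 | 7 | 8 | 8
  R[9]: 1 | 2 | 3 | 4 | 5 | 5 | 6 | 7 | 8 | 8 | 9 | 9
  R[10]: 1 | 2 | 3 | 4 | 5 | 5 | 6 | 7 | 8 | 8 | 9 | 10
  R[11]: 1 | 2 | 3 | 4 | 5 | 6 | 7 | 8 | 9 | 9 | 10 | 11
  R[12]: 1 | 2 | 3 | 4 | 5 | 6 | 7 | 8 | 9 | 10 | 11 | 12

reading off 1-entries of Δ²R: w = (2, 8, 7, 9, 4, 3, 5, 11, 1, 12, 6, 10).

Fulton essential set (8 of the 26 Rothe cells):

[(2, 7, 1), (4, 6, 1), (5, 3, 1), (8, 1, 0), (8, 6, 4), (8, 10, 7), (10, 6, 5), (10, 10, 8)]
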